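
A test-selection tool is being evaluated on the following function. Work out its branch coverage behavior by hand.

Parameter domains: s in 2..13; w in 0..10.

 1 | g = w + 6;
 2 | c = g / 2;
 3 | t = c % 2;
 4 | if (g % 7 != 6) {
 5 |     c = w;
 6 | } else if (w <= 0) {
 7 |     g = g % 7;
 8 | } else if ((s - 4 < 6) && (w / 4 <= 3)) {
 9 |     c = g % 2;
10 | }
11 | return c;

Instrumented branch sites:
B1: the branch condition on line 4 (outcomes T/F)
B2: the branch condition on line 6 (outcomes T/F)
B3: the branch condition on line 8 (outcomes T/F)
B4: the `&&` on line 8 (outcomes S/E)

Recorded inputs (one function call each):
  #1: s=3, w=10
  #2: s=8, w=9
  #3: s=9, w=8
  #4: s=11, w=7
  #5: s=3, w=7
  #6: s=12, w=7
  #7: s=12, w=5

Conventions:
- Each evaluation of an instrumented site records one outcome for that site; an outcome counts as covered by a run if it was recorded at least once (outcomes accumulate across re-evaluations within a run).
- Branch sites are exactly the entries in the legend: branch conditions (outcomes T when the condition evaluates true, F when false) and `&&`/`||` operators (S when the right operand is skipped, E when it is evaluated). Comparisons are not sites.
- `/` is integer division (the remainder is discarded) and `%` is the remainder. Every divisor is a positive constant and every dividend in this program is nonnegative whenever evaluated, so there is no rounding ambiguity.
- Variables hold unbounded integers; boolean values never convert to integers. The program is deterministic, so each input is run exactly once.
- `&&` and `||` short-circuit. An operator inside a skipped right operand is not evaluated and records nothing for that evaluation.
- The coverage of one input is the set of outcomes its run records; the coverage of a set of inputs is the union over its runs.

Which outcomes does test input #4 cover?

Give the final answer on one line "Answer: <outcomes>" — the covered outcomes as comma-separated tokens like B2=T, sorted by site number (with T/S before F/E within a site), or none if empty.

Running input #4 (s=11, w=7), event by event:
  B1->F, B2->F, B4->S, B3->F
as a set, this run covers: B1=F, B2=F, B3=F, B4=S

Answer: B1=F, B2=F, B3=F, B4=S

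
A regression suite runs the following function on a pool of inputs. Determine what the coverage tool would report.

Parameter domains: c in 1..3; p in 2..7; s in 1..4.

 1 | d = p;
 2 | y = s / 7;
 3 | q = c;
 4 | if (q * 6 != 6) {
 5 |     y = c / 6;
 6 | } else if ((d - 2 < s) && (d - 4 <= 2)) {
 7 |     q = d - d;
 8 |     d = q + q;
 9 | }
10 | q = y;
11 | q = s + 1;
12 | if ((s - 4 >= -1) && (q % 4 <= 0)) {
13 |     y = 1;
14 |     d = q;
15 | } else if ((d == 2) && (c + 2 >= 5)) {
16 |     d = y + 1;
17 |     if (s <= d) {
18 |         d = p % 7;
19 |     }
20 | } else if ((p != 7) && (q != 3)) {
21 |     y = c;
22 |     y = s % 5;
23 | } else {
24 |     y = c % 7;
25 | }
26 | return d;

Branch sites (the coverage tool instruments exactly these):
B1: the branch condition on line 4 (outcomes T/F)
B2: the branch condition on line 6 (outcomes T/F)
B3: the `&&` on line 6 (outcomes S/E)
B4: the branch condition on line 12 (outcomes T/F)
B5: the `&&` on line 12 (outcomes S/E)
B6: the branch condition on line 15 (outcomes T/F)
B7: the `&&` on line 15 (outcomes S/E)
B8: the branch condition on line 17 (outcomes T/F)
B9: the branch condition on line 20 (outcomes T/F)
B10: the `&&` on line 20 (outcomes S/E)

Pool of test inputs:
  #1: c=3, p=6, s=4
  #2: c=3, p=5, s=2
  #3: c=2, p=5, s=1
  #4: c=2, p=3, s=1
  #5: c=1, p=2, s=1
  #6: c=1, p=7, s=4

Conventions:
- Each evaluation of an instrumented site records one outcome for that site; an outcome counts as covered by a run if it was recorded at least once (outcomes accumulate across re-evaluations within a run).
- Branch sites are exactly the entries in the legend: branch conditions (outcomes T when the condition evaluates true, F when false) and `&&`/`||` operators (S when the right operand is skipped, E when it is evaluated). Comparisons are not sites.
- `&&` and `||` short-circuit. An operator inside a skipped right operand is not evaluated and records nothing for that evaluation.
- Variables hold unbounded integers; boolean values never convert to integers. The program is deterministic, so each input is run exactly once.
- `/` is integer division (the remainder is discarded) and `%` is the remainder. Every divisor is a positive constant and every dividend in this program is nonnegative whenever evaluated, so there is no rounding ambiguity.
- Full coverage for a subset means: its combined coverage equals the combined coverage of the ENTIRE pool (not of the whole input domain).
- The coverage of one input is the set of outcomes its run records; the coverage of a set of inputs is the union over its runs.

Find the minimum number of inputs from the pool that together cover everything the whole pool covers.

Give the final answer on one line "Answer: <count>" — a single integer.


run #1 (c=3, p=6, s=4) runs B1->T, B5->E, B4->F, B7->S, B6->F, B10->E, B9->T; records B1=T, B4=F, B5=E, B6=F, B7=S, B9=T, B10=E
run #2 (c=3, p=5, s=2) runs B1->T, B5->S, B4->F, B7->S, B6->F, B10->E, B9->F; records B1=T, B4=F, B5=S, B6=F, B7=S, B9=F, B10=E
run #3 (c=2, p=5, s=1) runs B1->T, B5->S, B4->F, B7->S, B6->F, B10->E, B9->T; records B1=T, B4=F, B5=S, B6=F, B7=S, B9=T, B10=E
run #4 (c=2, p=3, s=1) runs B1->T, B5->S, B4->F, B7->S, B6->F, B10->E, B9->T; records B1=T, B4=F, B5=S, B6=F, B7=S, B9=T, B10=E
run #5 (c=1, p=2, s=1) runs B1->F, B3->E, B2->T, B5->S, B4->F, B7->S, B6->F, B10->E, B9->T; records B1=F, B2=T, B3=E, B4=F, B5=S, B6=F, B7=S, B9=T, B10=E
run #6 (c=1, p=7, s=4) runs B1->F, B3->S, B2->F, B5->E, B4->F, B7->S, B6->F, B10->S, B9->F; records B1=F, B2=F, B3=S, B4=F, B5=E, B6=F, B7=S, B9=F, B10=S
union over all inputs: B1=T, B1=F, B2=T, B2=F, B3=S, B3=E, B4=F, B5=S, B5=E, B6=F, B7=S, B9=T, B9=F, B10=S, B10=E (15 outcomes)
size 1 is not enough: best union over all size-1 subsets is 9/15
size 2 is not enough: best union over all size-2 subsets is 14/15
size 3: inputs {1, 5, 6} cover all 15 outcomes, and no lexicographically smaller subset of this size does
Answer: 3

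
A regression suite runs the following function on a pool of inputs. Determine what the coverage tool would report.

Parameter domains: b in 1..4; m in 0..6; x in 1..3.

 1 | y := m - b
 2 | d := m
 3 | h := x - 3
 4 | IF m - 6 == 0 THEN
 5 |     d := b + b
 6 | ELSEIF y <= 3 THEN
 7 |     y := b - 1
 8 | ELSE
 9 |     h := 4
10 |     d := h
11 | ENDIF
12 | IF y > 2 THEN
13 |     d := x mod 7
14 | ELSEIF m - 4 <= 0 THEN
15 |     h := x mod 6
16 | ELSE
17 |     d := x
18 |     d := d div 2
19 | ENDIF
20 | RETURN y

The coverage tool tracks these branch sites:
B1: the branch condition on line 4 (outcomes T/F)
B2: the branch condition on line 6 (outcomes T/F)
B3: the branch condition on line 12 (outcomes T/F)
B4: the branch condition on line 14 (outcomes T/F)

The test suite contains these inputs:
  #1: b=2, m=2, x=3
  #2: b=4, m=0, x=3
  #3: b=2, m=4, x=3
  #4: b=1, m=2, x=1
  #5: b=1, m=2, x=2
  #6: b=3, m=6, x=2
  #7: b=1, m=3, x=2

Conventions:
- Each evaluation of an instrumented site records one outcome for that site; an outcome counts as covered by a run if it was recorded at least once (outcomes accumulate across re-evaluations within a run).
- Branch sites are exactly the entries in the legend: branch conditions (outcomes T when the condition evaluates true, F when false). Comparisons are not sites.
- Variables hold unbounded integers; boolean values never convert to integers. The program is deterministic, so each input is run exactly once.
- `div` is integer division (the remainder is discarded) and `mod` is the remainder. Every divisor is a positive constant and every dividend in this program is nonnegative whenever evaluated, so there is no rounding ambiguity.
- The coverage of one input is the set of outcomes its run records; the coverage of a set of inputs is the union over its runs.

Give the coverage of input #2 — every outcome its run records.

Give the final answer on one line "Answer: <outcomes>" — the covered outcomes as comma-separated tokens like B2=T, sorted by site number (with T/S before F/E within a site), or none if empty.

Event log for input #2 (b=4, m=0, x=3):
  B1->F, B2->T, B3->T
collecting distinct outcomes: B1=F, B2=T, B3=T

Answer: B1=F, B2=T, B3=T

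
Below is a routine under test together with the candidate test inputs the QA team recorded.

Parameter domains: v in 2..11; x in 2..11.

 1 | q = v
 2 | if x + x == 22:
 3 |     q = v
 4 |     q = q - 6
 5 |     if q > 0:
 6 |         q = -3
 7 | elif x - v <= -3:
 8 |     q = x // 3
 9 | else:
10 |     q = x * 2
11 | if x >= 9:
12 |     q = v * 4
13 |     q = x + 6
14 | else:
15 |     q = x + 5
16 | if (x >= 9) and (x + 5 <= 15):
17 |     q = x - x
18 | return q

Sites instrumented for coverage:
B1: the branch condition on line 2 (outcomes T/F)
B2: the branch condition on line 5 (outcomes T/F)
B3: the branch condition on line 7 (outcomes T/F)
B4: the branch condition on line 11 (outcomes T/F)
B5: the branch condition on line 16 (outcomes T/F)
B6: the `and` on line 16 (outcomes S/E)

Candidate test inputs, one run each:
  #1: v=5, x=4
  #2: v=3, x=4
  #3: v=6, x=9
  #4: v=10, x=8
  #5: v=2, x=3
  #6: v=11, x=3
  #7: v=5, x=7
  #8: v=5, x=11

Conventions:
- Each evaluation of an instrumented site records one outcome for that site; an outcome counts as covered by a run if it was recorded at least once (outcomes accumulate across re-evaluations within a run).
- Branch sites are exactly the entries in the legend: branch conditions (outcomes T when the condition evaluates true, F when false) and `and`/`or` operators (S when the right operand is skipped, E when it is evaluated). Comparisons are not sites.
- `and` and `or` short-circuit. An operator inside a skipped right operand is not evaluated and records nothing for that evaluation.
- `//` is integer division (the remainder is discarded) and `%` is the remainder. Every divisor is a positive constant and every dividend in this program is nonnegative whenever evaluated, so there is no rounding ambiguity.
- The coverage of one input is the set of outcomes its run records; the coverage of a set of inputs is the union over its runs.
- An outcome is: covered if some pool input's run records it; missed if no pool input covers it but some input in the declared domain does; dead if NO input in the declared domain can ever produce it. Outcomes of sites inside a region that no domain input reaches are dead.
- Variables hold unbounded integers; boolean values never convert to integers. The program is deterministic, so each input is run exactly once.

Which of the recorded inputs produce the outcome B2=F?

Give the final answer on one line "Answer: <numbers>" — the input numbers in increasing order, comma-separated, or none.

input #1 (v=5, x=4): misses B2=F
input #2 (v=3, x=4): misses B2=F
input #3 (v=6, x=9): misses B2=F
input #4 (v=10, x=8): misses B2=F
input #5 (v=2, x=3): misses B2=F
input #6 (v=11, x=3): misses B2=F
input #7 (v=5, x=7): misses B2=F
input #8 (v=5, x=11): covers B2=F

Answer: 8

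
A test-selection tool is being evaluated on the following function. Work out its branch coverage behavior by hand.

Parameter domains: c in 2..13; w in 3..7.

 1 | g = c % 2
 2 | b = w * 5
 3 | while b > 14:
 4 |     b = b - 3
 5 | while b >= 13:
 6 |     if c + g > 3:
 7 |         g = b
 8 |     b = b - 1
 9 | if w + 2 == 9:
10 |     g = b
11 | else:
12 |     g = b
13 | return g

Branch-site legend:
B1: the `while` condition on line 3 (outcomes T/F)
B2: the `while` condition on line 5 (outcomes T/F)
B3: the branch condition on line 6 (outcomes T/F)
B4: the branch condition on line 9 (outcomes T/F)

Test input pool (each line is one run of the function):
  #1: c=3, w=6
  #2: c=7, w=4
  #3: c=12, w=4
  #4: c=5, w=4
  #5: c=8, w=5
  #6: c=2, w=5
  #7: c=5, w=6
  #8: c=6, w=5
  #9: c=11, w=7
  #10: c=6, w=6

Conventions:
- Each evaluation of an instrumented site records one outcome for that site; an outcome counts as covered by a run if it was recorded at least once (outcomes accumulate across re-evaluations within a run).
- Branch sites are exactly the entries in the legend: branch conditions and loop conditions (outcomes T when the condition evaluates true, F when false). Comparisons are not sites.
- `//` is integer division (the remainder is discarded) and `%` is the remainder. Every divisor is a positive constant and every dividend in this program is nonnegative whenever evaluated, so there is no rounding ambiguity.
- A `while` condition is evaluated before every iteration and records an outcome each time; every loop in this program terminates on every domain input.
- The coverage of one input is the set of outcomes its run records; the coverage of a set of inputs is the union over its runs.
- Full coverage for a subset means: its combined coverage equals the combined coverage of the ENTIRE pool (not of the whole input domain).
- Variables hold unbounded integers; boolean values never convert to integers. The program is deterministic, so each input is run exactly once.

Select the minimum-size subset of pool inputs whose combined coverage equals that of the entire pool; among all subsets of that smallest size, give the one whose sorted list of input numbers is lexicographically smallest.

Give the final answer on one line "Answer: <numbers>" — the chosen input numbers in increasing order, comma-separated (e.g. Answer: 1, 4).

input #1 (c=3, w=6): events B1->T, B1->T, B1->T, B1->T, B1->T, B1->T, B1->F, B2->F, B4->F; covers B1=T, B1=F, B2=F, B4=F
input #2 (c=7, w=4): events B1->T, B1->T, B1->F, B2->T, B3->T, B2->T, B3->T, B2->F, B4->F; covers B1=T, B1=F, B2=T, B2=F, B3=T, B4=F
input #3 (c=12, w=4): events B1->T, B1->T, B1->F, B2->T, B3->T, B2->T, B3->T, B2->F, B4->F; covers B1=T, B1=F, B2=T, B2=F, B3=T, B4=F
input #4 (c=5, w=4): events B1->T, B1->T, B1->F, B2->T, B3->T, B2->T, B3->T, B2->F, B4->F; covers B1=T, B1=F, B2=T, B2=F, B3=T, B4=F
input #5 (c=8, w=5): events B1->T, B1->T, B1->T, B1->T, B1->F, B2->T, B3->T, B2->F, B4->F; covers B1=T, B1=F, B2=T, B2=F, B3=T, B4=F
input #6 (c=2, w=5): events B1->T, B1->T, B1->T, B1->T, B1->F, B2->T, B3->F, B2->F, B4->F; covers B1=T, B1=F, B2=T, B2=F, B3=F, B4=F
input #7 (c=5, w=6): events B1->T, B1->T, B1->T, B1->T, B1->T, B1->T, B1->F, B2->F, B4->F; covers B1=T, B1=F, B2=F, B4=F
input #8 (c=6, w=5): events B1->T, B1->T, B1->T, B1->T, B1->F, B2->T, B3->T, B2->F, B4->F; covers B1=T, B1=F, B2=T, B2=F, B3=T, B4=F
input #9 (c=11, w=7): events B1->T, B1->T, B1->T, B1->T, B1->T, B1->T, B1->T, B1->F, B2->T, B3->T, B2->T, B3->T, B2->F, B4->T; covers B1=T, B1=F, B2=T, B2=F, B3=T, B4=T
input #10 (c=6, w=6): events B1->T, B1->T, B1->T, B1->T, B1->T, B1->T, B1->F, B2->F, B4->F; covers B1=T, B1=F, B2=F, B4=F
union over all inputs: B1=T, B1=F, B2=T, B2=F, B3=T, B3=F, B4=T, B4=F (8 outcomes)
no size-1 subset reaches all 8 outcomes (best union: 6/8)
size 2: inputs {6, 9} cover all 8 outcomes, and no lexicographically smaller subset of this size does

Answer: 6, 9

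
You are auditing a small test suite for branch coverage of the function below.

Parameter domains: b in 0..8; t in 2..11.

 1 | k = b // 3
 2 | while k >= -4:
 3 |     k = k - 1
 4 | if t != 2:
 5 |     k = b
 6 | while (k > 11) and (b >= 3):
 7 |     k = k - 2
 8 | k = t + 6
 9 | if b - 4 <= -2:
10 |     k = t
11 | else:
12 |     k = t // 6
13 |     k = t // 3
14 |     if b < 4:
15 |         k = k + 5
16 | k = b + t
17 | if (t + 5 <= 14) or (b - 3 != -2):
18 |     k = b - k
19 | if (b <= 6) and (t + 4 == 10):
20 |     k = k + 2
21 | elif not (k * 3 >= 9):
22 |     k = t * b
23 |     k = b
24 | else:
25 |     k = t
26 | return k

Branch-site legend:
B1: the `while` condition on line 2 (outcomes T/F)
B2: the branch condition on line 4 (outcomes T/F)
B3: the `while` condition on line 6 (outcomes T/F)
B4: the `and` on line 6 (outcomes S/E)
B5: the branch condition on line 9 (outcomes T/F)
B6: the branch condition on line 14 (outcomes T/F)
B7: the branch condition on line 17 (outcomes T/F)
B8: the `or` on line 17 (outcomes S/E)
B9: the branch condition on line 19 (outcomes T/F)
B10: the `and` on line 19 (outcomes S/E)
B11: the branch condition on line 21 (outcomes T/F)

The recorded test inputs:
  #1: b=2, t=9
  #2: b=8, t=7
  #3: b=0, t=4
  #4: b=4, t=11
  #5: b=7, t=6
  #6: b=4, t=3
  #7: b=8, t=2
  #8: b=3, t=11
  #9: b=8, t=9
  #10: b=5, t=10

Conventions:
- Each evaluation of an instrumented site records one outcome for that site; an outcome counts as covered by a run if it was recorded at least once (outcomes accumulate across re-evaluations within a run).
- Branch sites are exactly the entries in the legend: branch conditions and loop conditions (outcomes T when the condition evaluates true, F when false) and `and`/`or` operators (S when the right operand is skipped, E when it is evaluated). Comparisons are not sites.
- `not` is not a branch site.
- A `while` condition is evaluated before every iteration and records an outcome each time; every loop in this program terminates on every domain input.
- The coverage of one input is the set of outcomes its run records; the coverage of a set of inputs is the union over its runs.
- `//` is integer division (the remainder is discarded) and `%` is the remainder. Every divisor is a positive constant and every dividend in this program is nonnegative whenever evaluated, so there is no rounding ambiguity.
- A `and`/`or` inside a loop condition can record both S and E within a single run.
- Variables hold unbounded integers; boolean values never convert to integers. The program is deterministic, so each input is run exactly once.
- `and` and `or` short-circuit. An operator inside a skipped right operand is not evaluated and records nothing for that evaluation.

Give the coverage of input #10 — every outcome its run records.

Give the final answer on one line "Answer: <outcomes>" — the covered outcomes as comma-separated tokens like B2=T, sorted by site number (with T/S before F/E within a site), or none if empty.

Running input #10 (b=5, t=10), event by event:
  B1->T, B1->T, B1->T, B1->T, B1->T, B1->T, B1->F, B2->T, B4->S, B3->F
  B5->F, B6->F, B8->E, B7->T, B10->E, B9->F, B11->T
distinct outcomes covered: B1=T, B1=F, B2=T, B3=F, B4=S, B5=F, B6=F, B7=T, B8=E, B9=F, B10=E, B11=T

Answer: B1=T, B1=F, B2=T, B3=F, B4=S, B5=F, B6=F, B7=T, B8=E, B9=F, B10=E, B11=T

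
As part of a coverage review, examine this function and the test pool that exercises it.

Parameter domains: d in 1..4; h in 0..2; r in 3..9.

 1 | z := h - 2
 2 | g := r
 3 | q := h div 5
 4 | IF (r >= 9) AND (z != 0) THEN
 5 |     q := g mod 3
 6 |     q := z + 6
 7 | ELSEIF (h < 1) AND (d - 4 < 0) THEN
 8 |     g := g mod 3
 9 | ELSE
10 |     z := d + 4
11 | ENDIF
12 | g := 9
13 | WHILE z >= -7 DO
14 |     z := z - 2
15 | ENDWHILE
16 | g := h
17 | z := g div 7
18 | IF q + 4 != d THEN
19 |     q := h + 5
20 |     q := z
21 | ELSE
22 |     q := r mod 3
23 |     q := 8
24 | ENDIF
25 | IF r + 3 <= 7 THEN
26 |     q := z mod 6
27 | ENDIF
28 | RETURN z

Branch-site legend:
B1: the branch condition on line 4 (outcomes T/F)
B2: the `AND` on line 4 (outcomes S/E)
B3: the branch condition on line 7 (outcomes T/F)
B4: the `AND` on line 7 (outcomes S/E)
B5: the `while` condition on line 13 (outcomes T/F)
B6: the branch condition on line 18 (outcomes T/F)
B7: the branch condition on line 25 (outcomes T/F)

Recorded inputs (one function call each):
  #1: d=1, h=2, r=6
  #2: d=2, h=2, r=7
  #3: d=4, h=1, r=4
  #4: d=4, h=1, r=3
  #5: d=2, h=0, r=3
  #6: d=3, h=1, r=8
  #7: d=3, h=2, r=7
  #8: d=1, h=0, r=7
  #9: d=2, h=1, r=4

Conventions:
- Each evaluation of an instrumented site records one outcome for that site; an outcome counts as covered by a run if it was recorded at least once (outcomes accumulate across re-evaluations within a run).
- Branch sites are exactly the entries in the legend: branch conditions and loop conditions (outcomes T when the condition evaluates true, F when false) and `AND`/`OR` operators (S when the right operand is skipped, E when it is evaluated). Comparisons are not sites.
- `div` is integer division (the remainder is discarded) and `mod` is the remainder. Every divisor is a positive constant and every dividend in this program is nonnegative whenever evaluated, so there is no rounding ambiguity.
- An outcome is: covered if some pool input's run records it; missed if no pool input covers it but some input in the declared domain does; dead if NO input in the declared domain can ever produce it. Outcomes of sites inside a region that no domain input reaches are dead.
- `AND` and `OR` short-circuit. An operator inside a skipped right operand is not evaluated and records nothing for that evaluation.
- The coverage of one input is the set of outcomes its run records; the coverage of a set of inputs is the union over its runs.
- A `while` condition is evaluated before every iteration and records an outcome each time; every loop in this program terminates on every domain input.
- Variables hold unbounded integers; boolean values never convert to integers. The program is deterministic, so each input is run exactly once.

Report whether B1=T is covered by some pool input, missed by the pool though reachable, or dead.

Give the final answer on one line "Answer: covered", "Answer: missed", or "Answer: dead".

no pool input records B1=T
but domain input (d=1, h=0, r=9) does record it -> reachable, so missed

Answer: missed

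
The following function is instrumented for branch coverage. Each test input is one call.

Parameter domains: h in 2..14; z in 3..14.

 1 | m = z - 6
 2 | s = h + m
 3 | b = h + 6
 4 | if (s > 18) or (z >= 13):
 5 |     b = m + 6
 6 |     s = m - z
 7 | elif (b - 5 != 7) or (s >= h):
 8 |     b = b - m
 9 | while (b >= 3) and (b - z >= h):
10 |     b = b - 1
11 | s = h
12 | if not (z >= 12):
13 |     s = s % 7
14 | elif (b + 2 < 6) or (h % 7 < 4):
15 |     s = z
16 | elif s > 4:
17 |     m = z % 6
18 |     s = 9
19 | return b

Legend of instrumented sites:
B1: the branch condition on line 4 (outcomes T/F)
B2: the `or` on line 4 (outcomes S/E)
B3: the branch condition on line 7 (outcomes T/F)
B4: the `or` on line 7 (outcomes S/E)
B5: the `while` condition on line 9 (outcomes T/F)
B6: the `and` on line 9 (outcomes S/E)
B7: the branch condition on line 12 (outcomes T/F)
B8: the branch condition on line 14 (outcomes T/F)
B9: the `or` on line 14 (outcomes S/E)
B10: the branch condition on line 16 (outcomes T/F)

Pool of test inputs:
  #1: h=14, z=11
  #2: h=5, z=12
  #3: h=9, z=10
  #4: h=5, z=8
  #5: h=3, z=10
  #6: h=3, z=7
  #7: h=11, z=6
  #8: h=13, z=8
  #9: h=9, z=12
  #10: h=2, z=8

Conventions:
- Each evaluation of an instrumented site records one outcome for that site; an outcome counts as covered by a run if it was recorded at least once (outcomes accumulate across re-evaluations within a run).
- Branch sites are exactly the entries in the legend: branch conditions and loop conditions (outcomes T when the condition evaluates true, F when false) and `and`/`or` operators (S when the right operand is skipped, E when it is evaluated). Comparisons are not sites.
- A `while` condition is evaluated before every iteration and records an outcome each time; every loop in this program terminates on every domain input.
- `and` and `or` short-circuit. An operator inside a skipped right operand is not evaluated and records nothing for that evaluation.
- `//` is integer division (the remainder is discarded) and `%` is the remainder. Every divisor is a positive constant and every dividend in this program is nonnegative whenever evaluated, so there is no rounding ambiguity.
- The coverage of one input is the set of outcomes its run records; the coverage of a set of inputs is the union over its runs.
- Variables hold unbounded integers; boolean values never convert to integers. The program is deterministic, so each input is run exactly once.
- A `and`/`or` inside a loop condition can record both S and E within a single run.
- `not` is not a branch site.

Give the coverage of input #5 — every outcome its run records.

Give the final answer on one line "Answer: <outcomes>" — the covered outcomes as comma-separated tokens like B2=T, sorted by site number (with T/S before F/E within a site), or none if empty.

Simulating input #5 (h=3, z=10) step by step:
  B2->E, B1->F, B4->S, B3->T, B6->E, B5->F, B7->T
deduplicating events, the covered set is: B1=F, B2=E, B3=T, B4=S, B5=F, B6=E, B7=T

Answer: B1=F, B2=E, B3=T, B4=S, B5=F, B6=E, B7=T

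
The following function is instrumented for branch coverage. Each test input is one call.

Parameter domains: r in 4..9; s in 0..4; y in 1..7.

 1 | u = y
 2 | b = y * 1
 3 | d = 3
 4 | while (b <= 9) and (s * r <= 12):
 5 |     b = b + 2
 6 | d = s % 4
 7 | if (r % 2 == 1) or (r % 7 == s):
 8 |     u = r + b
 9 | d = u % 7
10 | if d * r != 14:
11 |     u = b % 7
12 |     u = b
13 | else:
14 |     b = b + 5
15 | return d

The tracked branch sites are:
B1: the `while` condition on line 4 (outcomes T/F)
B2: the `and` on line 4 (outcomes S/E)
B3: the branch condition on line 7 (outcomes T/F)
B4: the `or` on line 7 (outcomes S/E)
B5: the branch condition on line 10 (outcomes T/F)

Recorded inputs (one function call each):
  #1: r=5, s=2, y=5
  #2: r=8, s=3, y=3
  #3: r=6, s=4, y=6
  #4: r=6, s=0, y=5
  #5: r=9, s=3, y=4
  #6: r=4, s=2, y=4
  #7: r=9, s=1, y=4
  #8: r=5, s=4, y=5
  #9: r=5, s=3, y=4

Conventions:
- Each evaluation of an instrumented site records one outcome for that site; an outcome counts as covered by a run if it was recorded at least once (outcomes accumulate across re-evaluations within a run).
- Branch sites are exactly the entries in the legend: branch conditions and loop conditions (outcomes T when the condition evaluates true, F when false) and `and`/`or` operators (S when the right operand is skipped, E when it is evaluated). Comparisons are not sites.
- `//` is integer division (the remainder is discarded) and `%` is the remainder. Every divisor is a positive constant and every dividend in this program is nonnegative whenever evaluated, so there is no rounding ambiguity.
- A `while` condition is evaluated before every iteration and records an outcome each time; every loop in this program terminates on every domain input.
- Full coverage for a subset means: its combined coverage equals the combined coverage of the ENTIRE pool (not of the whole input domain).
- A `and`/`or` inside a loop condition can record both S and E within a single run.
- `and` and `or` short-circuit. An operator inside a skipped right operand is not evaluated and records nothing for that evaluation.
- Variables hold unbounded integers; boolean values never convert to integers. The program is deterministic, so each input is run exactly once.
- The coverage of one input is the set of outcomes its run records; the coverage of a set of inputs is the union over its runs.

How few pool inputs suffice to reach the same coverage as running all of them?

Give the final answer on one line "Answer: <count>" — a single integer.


run #1 (r=5, s=2, y=5) runs B2->E, B1->T, B2->E, B1->T, B2->E, B1->T, B2->S, B1->F, B4->S, B3->T, B5->T; records B1=T, B1=F, B2=S, B2=E, B3=T, B4=S, B5=T
run #2 (r=8, s=3, y=3) runs B2->E, B1->F, B4->E, B3->F, B5->T; records B1=F, B2=E, B3=F, B4=E, B5=T
run #3 (r=6, s=4, y=6) runs B2->E, B1->F, B4->E, B3->F, B5->T; records B1=F, B2=E, B3=F, B4=E, B5=T
run #4 (r=6, s=0, y=5) runs B2->E, B1->T, B2->E, B1->T, B2->E, B1->T, B2->S, B1->F, B4->E, B3->F, B5->T; records B1=T, B1=F, B2=S, B2=E, B3=F, B4=E, B5=T
run #5 (r=9, s=3, y=4) runs B2->E, B1->F, B4->S, B3->T, B5->T; records B1=F, B2=E, B3=T, B4=S, B5=T
run #6 (r=4, s=2, y=4) runs B2->E, B1->T, B2->E, B1->T, B2->E, B1->T, B2->S, B1->F, B4->E, B3->F, B5->T; records B1=T, B1=F, B2=S, B2=E, B3=F, B4=E, B5=T
run #7 (r=9, s=1, y=4) runs B2->E, B1->T, B2->E, B1->T, B2->E, B1->T, B2->S, B1->F, B4->S, B3->T, B5->T; records B1=T, B1=F, B2=S, B2=E, B3=T, B4=S, B5=T
run #8 (r=5, s=4, y=5) runs B2->E, B1->F, B4->S, B3->T, B5->T; records B1=F, B2=E, B3=T, B4=S, B5=T
run #9 (r=5, s=3, y=4) runs B2->E, B1->F, B4->S, B3->T, B5->T; records B1=F, B2=E, B3=T, B4=S, B5=T
union over all inputs: B1=T, B1=F, B2=S, B2=E, B3=T, B3=F, B4=S, B4=E, B5=T (9 outcomes)
no size-1 subset reaches all 9 outcomes (best union: 7/9)
inputs {1, 2} (size 2) cover everything; no size-2 subset with a lexicographically smaller index list covers all 9
Answer: 2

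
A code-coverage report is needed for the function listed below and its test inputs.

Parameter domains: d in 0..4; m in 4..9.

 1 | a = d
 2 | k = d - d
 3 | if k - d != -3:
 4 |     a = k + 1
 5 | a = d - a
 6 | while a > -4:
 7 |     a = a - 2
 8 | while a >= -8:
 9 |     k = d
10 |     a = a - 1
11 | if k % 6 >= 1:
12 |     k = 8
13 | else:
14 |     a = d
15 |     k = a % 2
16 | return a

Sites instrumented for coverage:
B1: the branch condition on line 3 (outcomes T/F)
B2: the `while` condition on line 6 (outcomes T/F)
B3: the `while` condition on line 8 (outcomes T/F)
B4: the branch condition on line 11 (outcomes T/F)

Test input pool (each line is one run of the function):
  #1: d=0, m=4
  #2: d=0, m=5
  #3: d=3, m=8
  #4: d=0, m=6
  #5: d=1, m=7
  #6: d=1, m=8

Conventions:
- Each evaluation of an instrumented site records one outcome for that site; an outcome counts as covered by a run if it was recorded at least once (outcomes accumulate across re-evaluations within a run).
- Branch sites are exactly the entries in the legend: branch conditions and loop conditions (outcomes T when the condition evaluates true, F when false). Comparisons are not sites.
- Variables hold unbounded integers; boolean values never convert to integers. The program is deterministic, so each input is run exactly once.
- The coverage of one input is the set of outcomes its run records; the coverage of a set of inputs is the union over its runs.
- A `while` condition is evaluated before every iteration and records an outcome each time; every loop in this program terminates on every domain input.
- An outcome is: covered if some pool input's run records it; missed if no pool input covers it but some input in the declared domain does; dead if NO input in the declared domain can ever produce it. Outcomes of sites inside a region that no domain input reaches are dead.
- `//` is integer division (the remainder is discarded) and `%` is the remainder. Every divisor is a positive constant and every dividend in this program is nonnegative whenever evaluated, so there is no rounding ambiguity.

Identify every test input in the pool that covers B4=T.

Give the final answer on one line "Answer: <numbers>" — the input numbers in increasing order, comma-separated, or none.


input #1 (d=0, m=4): does not record B4=T
input #2 (d=0, m=5): does not record B4=T
input #3 (d=3, m=8): records B4=T
input #4 (d=0, m=6): does not record B4=T
input #5 (d=1, m=7): records B4=T
input #6 (d=1, m=8): records B4=T
Answer: 3, 5, 6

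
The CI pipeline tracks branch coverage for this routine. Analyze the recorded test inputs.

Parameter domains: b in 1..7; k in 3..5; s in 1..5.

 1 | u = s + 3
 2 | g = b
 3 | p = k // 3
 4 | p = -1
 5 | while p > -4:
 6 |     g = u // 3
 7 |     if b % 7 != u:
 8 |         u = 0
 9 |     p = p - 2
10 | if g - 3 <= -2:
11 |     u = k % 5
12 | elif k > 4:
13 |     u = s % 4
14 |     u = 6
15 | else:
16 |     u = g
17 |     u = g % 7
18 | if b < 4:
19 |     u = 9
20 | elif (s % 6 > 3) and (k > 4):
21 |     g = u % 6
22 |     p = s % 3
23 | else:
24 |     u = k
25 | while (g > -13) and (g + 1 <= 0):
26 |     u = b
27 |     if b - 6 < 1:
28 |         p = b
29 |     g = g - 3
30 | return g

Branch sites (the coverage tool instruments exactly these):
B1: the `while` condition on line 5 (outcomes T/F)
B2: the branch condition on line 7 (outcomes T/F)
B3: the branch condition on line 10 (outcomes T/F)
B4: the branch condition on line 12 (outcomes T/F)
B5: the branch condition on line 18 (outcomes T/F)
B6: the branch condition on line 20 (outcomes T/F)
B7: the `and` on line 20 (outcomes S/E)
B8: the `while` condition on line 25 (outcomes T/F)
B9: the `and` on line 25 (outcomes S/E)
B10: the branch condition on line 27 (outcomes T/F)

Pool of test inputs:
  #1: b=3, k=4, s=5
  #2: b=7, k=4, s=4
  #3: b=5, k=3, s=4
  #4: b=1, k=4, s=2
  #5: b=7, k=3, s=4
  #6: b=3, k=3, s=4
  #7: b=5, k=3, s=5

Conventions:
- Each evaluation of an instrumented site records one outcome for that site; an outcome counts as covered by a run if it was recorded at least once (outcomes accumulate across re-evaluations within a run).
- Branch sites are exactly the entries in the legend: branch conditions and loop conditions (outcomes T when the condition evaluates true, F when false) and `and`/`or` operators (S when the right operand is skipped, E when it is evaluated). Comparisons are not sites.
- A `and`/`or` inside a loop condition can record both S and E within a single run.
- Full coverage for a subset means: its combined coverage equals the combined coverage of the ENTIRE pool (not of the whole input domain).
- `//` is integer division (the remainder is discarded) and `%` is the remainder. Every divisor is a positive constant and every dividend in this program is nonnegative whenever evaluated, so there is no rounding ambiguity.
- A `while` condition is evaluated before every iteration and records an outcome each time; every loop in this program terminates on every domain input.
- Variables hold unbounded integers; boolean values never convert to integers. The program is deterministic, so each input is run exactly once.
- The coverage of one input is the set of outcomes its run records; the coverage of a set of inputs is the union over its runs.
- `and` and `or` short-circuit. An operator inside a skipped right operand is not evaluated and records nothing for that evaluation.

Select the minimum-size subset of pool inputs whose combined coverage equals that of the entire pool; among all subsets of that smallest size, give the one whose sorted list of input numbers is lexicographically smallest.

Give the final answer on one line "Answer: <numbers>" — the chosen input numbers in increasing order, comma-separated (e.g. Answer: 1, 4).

input #1 (b=3, k=4, s=5): events B1->T, B2->T, B1->T, B2->T, B1->F, B3->T, B5->T, B9->E, B8->F; covers B1=T, B1=F, B2=T, B3=T, B5=T, B8=F, B9=E
input #2 (b=7, k=4, s=4): events B1->T, B2->T, B1->T, B2->F, B1->F, B3->T, B5->F, B7->E, B6->F, B9->E, B8->F; covers B1=T, B1=F, B2=T, B2=F, B3=T, B5=F, B6=F, B7=E, B8=F, B9=E
input #3 (b=5, k=3, s=4): events B1->T, B2->T, B1->T, B2->T, B1->F, B3->T, B5->F, B7->E, B6->F, B9->E, B8->F; covers B1=T, B1=F, B2=T, B3=T, B5=F, B6=F, B7=E, B8=F, B9=E
input #4 (b=1, k=4, s=2): events B1->T, B2->T, B1->T, B2->T, B1->F, B3->T, B5->T, B9->E, B8->F; covers B1=T, B1=F, B2=T, B3=T, B5=T, B8=F, B9=E
input #5 (b=7, k=3, s=4): events B1->T, B2->T, B1->T, B2->F, B1->F, B3->T, B5->F, B7->E, B6->F, B9->E, B8->F; covers B1=T, B1=F, B2=T, B2=F, B3=T, B5=F, B6=F, B7=E, B8=F, B9=E
input #6 (b=3, k=3, s=4): events B1->T, B2->T, B1->T, B2->T, B1->F, B3->T, B5->T, B9->E, B8->F; covers B1=T, B1=F, B2=T, B3=T, B5=T, B8=F, B9=E
input #7 (b=5, k=3, s=5): events B1->T, B2->T, B1->T, B2->T, B1->F, B3->T, B5->F, B7->E, B6->F, B9->E, B8->F; covers B1=T, B1=F, B2=T, B3=T, B5=F, B6=F, B7=E, B8=F, B9=E
together the pool reaches 11 outcomes: B1=T, B1=F, B2=T, B2=F, B3=T, B5=T, B5=F, B6=F, B7=E, B8=F, B9=E
size 1 is not enough: best union over all size-1 subsets is 10/11
at size 2, {1, 2} reaches all 11 outcomes; every lexicographically earlier size-2 subset fails

Answer: 1, 2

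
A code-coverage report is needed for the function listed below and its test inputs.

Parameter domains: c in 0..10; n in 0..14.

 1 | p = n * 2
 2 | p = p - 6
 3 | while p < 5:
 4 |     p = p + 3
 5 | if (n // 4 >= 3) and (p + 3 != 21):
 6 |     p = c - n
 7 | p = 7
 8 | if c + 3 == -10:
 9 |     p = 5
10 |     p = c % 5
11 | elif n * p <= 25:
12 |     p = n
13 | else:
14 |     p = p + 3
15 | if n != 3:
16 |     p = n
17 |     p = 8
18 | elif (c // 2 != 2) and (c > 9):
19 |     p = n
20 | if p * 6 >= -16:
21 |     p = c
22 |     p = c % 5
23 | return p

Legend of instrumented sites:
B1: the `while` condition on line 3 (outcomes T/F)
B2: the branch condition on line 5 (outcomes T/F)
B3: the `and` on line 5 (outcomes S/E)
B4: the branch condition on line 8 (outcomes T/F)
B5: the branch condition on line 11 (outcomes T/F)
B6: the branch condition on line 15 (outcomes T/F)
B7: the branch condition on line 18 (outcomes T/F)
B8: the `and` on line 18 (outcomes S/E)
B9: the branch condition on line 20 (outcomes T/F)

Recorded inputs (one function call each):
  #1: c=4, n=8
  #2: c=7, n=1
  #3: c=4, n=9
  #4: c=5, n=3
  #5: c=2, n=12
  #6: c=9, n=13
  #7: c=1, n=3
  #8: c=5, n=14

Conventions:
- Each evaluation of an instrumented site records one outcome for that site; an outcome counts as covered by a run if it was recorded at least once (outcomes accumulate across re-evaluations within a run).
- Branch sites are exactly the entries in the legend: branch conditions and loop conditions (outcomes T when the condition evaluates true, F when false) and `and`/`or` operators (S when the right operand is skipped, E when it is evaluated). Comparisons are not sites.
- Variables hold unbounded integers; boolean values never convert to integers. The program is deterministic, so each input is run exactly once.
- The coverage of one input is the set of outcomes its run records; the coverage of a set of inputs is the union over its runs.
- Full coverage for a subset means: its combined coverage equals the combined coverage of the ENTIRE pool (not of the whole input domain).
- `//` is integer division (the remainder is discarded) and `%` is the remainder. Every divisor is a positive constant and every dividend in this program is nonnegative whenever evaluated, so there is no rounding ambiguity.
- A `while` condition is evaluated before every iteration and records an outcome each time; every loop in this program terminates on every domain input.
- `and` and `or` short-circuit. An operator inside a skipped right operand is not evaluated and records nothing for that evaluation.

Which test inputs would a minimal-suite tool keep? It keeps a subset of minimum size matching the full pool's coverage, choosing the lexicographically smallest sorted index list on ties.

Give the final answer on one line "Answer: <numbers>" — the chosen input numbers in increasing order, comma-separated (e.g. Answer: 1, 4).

#1 (c=4, n=8) -> B1->F, B3->S, B2->F, B4->F, B5->F, B6->T, B9->T; covered: B1=F, B2=F, B3=S, B4=F, B5=F, B6=T, B9=T
#2 (c=7, n=1) -> B1->T, B1->T, B1->T, B1->F, B3->S, B2->F, B4->F, B5->T, B6->T, B9->T; covered: B1=T, B1=F, B2=F, B3=S, B4=F, B5=T, B6=T, B9=T
#3 (c=4, n=9) -> B1->F, B3->S, B2->F, B4->F, B5->F, B6->T, B9->T; covered: B1=F, B2=F, B3=S, B4=F, B5=F, B6=T, B9=T
#4 (c=5, n=3) -> B1->T, B1->T, B1->F, B3->S, B2->F, B4->F, B5->T, B6->F, B8->S, B7->F, B9->T; covered: B1=T, B1=F, B2=F, B3=S, B4=F, B5=T, B6=F, B7=F, B8=S, B9=T
#5 (c=2, n=12) -> B1->F, B3->E, B2->F, B4->F, B5->F, B6->T, B9->T; covered: B1=F, B2=F, B3=E, B4=F, B5=F, B6=T, B9=T
#6 (c=9, n=13) -> B1->F, B3->E, B2->T, B4->F, B5->F, B6->T, B9->T; covered: B1=F, B2=T, B3=E, B4=F, B5=F, B6=T, B9=T
#7 (c=1, n=3) -> B1->T, B1->T, B1->F, B3->S, B2->F, B4->F, B5->T, B6->F, B8->E, B7->F, B9->T; covered: B1=T, B1=F, B2=F, B3=S, B4=F, B5=T, B6=F, B7=F, B8=E, B9=T
#8 (c=5, n=14) -> B1->F, B3->E, B2->T, B4->F, B5->F, B6->T, B9->T; covered: B1=F, B2=T, B3=E, B4=F, B5=F, B6=T, B9=T
pool-wide coverage (15 outcomes): B1=T, B1=F, B2=T, B2=F, B3=S, B3=E, B4=F, B5=T, B5=F, B6=T, B6=F, B7=F, B8=S, B8=E, B9=T
no size-1 subset reaches all 15 outcomes (best union: 10/15)
no size-2 subset reaches all 15 outcomes (best union: 14/15)
size 3: inputs {4, 6, 7} cover all 15 outcomes, and no lexicographically smaller subset of this size does

Answer: 4, 6, 7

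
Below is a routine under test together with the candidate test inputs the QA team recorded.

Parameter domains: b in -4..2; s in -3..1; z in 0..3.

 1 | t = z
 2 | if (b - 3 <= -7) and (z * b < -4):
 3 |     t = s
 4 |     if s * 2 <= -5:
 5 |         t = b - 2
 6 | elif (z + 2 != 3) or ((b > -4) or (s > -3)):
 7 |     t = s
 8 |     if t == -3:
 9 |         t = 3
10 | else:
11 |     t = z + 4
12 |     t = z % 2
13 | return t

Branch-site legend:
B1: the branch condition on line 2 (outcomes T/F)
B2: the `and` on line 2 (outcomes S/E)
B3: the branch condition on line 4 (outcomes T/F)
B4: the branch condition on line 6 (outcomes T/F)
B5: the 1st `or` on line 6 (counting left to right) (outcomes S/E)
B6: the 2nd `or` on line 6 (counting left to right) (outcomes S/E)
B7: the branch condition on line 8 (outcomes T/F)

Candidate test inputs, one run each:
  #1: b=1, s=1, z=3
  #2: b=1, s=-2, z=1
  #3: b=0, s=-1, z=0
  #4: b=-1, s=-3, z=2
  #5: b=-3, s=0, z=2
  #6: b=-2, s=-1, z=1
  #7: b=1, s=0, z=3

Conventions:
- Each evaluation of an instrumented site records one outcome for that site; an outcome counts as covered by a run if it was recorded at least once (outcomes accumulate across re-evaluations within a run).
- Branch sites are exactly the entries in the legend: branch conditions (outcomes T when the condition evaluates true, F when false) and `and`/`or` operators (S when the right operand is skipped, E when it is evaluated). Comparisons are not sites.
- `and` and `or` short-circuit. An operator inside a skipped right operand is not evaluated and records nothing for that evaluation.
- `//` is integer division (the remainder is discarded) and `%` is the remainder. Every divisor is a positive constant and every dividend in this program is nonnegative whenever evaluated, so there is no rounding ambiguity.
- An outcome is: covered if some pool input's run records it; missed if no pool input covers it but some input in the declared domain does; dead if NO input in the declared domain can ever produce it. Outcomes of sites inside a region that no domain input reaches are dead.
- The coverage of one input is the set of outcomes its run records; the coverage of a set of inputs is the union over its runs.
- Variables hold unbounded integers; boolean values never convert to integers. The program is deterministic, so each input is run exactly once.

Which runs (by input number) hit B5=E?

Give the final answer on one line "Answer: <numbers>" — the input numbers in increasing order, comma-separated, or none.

input #1 (b=1, s=1, z=3): does not record B5=E
input #2 (b=1, s=-2, z=1): records B5=E
input #3 (b=0, s=-1, z=0): does not record B5=E
input #4 (b=-1, s=-3, z=2): does not record B5=E
input #5 (b=-3, s=0, z=2): does not record B5=E
input #6 (b=-2, s=-1, z=1): records B5=E
input #7 (b=1, s=0, z=3): does not record B5=E

Answer: 2, 6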